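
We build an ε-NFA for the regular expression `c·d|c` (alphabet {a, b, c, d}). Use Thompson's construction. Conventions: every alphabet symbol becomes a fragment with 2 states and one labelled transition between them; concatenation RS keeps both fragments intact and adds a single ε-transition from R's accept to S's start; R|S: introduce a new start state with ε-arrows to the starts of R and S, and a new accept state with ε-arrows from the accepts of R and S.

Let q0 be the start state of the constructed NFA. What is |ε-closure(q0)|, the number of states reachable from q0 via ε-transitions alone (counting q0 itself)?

Work bottom-up. For each fragment F, track |ε-closure(F.start)| and whether F's accept lies in that closure (i.e. whether F accepts ε). A single-symbol fragment has closure size 1 and does not accept ε.
  c·d : |ε-closure| equals the left operand's closure size = 1 (its accept is not ε-reachable, so the closure stops there)
  c·d|c : |ε-closure| = 1 + 1 + 1 = 3 (the new accept is not ε-reachable since no branch accepts ε)

3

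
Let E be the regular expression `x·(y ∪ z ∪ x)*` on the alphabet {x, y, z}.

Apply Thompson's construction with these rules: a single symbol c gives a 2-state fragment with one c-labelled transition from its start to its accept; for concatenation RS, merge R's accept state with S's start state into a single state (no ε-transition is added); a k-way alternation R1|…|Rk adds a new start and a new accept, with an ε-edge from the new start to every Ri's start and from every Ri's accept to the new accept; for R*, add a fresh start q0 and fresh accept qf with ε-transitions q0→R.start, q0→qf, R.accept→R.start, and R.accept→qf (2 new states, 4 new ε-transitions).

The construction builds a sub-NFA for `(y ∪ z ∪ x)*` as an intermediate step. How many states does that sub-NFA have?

Fragment for `(y ∪ z ∪ x)*`:
Each of the 3 symbol leaves contributes a 2-state fragment.
  y ∪ z ∪ x : 8 states
  (y ∪ z ∪ x)* : 10 states

10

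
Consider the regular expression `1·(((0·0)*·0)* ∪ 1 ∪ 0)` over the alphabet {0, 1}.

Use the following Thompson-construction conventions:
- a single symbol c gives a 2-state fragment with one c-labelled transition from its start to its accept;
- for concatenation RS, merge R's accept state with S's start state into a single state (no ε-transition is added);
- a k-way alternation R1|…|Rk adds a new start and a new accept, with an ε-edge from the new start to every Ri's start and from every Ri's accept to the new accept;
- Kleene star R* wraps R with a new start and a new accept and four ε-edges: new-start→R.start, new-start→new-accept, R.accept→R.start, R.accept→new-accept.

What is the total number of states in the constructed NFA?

15

Building bottom-up:
Each of the 6 symbol leaves contributes a 2-state fragment.
  0·0 — 3 states
  (0·0)* — 5 states
  (0·0)*·0 — 6 states
  ((0·0)*·0)* — 8 states
  ((0·0)*·0)* ∪ 1 ∪ 0 — 14 states
  1·(((0·0)*·0)* ∪ 1 ∪ 0) — 15 states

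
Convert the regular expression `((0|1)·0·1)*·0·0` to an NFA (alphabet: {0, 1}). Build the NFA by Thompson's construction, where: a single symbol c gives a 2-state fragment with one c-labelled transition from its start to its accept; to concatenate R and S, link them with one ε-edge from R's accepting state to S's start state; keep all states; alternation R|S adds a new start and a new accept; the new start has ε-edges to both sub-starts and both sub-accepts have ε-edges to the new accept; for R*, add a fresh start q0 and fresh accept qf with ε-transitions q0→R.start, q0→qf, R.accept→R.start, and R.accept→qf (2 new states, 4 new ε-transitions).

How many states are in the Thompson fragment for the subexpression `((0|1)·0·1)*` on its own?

12

Fragment for `((0|1)·0·1)*`:
Each of the 4 symbol leaves contributes a 2-state fragment.
  0|1 : 6 states
  (0|1)·0·1 : 10 states
  ((0|1)·0·1)* : 12 states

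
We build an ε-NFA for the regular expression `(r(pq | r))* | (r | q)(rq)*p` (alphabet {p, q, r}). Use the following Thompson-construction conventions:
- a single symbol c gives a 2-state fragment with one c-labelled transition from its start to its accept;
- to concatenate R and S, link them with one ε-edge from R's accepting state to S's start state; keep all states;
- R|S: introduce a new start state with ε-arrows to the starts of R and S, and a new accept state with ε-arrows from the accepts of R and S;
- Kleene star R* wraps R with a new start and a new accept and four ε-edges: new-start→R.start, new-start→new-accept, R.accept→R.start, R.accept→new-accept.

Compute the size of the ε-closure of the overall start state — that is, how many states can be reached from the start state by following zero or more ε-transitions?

8

Work bottom-up. For each fragment F, track |ε-closure(F.start)| and whether F's accept lies in that closure (i.e. whether F accepts ε). A single-symbol fragment has closure size 1 and does not accept ε.
  pq : C equals the left operand's closure size = 1 (its accept is not ε-reachable, so the closure stops there)
  pq | r : C = 1 + 1 + 1 = 3 (the new accept is not ε-reachable since no branch accepts ε)
  r(pq | r) : C equals the left operand's closure size = 1 (its accept is not ε-reachable, so the closure stops there)
  (r(pq | r))* : the star's fresh start ε-reaches both the body's start and the fresh accept: C = 2 + 1 = 3
  r | q : new start ε-reaches every alternative's start; none of them accept ε, so the new accept is not reached: C = 1 + 1 + 1 = 3
  rq : same as the first factor's closure: C = 1
  (rq)* : new start has ε-edges to the inner start and to the new accept, so C = 2 + 1 = 3
  (r | q)(rq)*p : same as the first factor's closure: C = 3
  (r(pq | r))* | (r | q)(rq)*p : new start ε-reaches every alternative's start; at least one alternative accepts ε, so the union's new accept is reached too: C = 1 + 3 + 3 + 1 = 8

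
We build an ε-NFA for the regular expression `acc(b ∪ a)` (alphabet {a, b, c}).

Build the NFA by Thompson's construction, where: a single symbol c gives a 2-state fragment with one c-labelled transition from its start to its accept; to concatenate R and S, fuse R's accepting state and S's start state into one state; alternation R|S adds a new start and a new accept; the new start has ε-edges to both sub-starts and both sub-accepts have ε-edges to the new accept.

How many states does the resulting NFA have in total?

9

By structural recursion:
Each of the 5 symbol leaves contributes a 2-state fragment.
  b ∪ a : 6 states
  acc(b ∪ a) : 9 states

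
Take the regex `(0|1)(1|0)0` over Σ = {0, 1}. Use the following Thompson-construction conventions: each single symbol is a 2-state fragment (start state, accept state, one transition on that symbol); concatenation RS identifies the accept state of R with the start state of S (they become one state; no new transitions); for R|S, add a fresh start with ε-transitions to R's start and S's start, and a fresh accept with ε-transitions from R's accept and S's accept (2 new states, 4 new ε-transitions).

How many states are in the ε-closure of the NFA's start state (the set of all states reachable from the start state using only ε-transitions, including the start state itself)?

3

Work bottom-up. For each fragment F, track |ε-closure(F.start)| and whether F's accept lies in that closure (i.e. whether F accepts ε). A single-symbol fragment has closure size 1 and does not accept ε.
  0|1 : new start ε-reaches every alternative's start; none of them accept ε, so the new accept is not reached: C = 1 + 1 + 1 = 3
  1|0 : C = 1 + 1 + 1 = 3 (the new accept is not ε-reachable since no branch accepts ε)
  (0|1)(1|0)0 : C equals the left operand's closure size = 3 (its accept is not ε-reachable, so the closure stops there)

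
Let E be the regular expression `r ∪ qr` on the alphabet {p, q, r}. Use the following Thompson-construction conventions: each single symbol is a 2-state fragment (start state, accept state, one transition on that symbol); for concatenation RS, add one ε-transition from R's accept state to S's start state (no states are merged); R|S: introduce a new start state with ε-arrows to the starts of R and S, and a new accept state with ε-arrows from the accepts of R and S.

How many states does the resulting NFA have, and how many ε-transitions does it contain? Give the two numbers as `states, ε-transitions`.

8, 5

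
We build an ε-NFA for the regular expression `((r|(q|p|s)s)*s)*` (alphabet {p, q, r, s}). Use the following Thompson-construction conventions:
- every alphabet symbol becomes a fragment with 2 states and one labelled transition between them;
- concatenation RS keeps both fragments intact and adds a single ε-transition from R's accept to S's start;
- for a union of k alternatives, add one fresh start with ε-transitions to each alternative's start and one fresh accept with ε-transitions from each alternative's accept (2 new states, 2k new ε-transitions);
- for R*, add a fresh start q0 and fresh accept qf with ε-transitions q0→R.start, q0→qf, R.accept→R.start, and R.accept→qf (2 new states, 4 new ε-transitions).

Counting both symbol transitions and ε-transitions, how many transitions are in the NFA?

Building bottom-up:
Each of the 6 symbol leaves contributes 1 transition (1 symbol, 0 ε).
  q|p|s : 9 transitions (3 symbol, 6 ε)
  (q|p|s)s : 11 transitions (4 symbol, 7 ε)
  r|(q|p|s)s : 16 transitions (5 symbol, 11 ε)
  (r|(q|p|s)s)* : 20 transitions (5 symbol, 15 ε)
  (r|(q|p|s)s)*s : 22 transitions (6 symbol, 16 ε)
  ((r|(q|p|s)s)*s)* : 26 transitions (6 symbol, 20 ε)

26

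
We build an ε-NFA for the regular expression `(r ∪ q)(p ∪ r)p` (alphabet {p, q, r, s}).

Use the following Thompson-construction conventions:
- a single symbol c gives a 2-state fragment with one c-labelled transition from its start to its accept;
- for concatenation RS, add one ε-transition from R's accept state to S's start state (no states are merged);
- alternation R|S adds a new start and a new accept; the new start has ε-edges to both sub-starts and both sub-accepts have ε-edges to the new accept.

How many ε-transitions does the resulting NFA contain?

10

By structural recursion:
Each of the 5 symbol leaves contributes 0 ε-transitions.
  r ∪ q — 4 ε-transitions
  p ∪ r — 4 ε-transitions
  (r ∪ q)(p ∪ r)p — 10 ε-transitions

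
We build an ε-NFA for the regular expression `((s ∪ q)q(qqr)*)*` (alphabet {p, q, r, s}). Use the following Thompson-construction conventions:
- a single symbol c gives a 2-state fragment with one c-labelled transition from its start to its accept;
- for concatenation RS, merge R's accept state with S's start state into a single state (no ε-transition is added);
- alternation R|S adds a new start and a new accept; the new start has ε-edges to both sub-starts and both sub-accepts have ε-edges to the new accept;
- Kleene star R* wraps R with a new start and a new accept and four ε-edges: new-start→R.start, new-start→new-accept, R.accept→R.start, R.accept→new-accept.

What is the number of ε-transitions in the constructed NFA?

By structural recursion:
Each of the 6 symbol leaves contributes 0 ε-transitions.
  s ∪ q = 4 ε-transitions
  qqr = 0 ε-transitions
  (qqr)* = 4 ε-transitions
  (s ∪ q)q(qqr)* = 8 ε-transitions
  ((s ∪ q)q(qqr)*)* = 12 ε-transitions

12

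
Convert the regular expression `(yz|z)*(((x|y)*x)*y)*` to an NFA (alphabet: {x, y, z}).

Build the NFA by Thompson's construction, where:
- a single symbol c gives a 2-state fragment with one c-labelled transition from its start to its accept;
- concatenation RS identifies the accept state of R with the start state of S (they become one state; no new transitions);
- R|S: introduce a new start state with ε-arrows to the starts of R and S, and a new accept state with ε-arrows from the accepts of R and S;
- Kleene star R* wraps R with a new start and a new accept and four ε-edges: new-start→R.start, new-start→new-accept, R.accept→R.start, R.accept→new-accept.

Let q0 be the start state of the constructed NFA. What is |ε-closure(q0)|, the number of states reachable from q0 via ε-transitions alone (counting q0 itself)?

13

Work bottom-up. For each fragment F, track |ε-closure(F.start)| and whether F's accept lies in that closure (i.e. whether F accepts ε). A single-symbol fragment has closure size 1 and does not accept ε.
  yz : |closure| equals the left operand's closure size = 1 (its accept is not ε-reachable, so the closure stops there)
  yz|z : |closure| = 1 + 1 + 1 = 3 (the new accept is not ε-reachable since no branch accepts ε)
  (yz|z)* : |closure| = 1 (new start) + 3 (body) + 1 (new accept) = 5
  x|y : new start ε-reaches every alternative's start; none of them accept ε, so the new accept is not reached: |closure| = 1 + 1 + 1 = 3
  (x|y)* : |closure| = 1 (new start) + 3 (body) + 1 (new accept) = 5
  (x|y)*x : the left operand accepts ε, so the closure extends into the next operand (the shared merged state is already counted); |closure| = 5 + (1−1) = 5
  ((x|y)*x)* : the star's fresh start ε-reaches both the body's start and the fresh accept: |closure| = 2 + 5 = 7
  ((x|y)*x)*y : |closure| = 7 + (1−1) = 7 (closure spills across the concat boundary because the left factor accepts ε)
  (((x|y)*x)*y)* : new start has ε-edges to the inner start and to the new accept, so |closure| = 2 + 7 = 9
  (yz|z)*(((x|y)*x)*y)* : the left operand accepts ε, so the closure extends into the next operand (the shared merged state is already counted); |closure| = 5 + (9−1) = 13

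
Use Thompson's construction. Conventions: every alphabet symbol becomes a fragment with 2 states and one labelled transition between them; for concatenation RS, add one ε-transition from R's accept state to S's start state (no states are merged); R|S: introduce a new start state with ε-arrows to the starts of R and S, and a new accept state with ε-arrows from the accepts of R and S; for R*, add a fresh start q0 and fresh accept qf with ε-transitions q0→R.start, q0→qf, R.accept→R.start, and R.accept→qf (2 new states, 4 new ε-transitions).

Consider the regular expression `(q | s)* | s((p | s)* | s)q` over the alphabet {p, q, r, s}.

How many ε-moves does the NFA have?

26

Building bottom-up:
Each of the 7 symbol leaves contributes 0 ε-transitions.
  q | s — 4 ε-transitions
  (q | s)* — 8 ε-transitions
  p | s — 4 ε-transitions
  (p | s)* — 8 ε-transitions
  (p | s)* | s — 12 ε-transitions
  s((p | s)* | s)q — 14 ε-transitions
  (q | s)* | s((p | s)* | s)q — 26 ε-transitions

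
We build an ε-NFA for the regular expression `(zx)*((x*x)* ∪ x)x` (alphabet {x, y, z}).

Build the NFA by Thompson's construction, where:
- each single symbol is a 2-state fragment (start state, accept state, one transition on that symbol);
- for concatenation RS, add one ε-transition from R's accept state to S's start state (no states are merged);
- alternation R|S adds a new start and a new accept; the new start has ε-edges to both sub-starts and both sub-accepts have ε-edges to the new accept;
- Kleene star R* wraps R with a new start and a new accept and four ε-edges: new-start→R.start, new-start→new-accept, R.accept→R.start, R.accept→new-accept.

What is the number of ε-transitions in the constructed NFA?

By structural recursion:
Each of the 6 symbol leaves contributes 0 ε-transitions.
  zx : 1 ε-transition
  (zx)* : 5 ε-transitions
  x* : 4 ε-transitions
  x*x : 5 ε-transitions
  (x*x)* : 9 ε-transitions
  (x*x)* ∪ x : 13 ε-transitions
  (zx)*((x*x)* ∪ x)x : 20 ε-transitions

20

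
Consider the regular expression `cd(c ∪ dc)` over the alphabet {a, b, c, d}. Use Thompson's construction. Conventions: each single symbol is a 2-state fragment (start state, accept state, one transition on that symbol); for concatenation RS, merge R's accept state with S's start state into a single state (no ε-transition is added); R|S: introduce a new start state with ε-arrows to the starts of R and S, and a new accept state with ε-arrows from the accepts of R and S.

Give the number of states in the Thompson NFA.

9

By structural recursion:
Each of the 5 symbol leaves contributes a 2-state fragment.
  dc — 3 states
  c ∪ dc — 7 states
  cd(c ∪ dc) — 9 states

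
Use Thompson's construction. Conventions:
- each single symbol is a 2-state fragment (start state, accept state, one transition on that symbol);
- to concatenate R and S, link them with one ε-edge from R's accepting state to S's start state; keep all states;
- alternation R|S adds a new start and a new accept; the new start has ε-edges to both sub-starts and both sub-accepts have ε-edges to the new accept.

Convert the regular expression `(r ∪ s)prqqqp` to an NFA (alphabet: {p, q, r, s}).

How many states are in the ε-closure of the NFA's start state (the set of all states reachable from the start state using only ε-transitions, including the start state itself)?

3

Let C(F) = |ε-closure(F.start)| within fragment F, and note whether F accepts ε. Symbol fragments have C = 1 and do not accept ε. Then:
  r ∪ s : |ε-closure| = 1 + 1 + 1 = 3 (the new accept is not ε-reachable since no branch accepts ε)
  (r ∪ s)prqqqp : same as the first factor's closure: |ε-closure| = 3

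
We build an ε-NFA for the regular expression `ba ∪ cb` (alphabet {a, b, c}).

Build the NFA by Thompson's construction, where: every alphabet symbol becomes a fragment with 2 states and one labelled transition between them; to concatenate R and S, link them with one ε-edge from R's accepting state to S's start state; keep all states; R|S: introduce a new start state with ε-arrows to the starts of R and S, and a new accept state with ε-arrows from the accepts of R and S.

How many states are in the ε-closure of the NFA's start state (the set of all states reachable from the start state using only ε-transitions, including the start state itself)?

Let C(F) = |ε-closure(F.start)| within fragment F, and note whether F accepts ε. Symbol fragments have C = 1 and do not accept ε. Then:
  ba : |ε-closure| equals the left operand's closure size = 1 (its accept is not ε-reachable, so the closure stops there)
  cb : same as the first factor's closure: |ε-closure| = 1
  ba ∪ cb : |ε-closure| = 1 + 1 + 1 = 3 (the new accept is not ε-reachable since no branch accepts ε)

3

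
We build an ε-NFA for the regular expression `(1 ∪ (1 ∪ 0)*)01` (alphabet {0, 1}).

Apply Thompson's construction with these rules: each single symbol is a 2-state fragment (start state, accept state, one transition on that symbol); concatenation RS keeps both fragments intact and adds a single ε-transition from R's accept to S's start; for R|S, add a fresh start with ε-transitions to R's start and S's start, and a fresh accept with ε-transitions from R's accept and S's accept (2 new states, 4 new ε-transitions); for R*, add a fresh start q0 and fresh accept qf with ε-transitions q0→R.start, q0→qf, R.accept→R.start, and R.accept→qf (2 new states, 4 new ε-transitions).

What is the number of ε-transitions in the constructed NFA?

14

Building bottom-up:
Each of the 5 symbol leaves contributes 0 ε-transitions.
  1 ∪ 0 : 4 ε-transitions
  (1 ∪ 0)* : 8 ε-transitions
  1 ∪ (1 ∪ 0)* : 12 ε-transitions
  (1 ∪ (1 ∪ 0)*)01 : 14 ε-transitions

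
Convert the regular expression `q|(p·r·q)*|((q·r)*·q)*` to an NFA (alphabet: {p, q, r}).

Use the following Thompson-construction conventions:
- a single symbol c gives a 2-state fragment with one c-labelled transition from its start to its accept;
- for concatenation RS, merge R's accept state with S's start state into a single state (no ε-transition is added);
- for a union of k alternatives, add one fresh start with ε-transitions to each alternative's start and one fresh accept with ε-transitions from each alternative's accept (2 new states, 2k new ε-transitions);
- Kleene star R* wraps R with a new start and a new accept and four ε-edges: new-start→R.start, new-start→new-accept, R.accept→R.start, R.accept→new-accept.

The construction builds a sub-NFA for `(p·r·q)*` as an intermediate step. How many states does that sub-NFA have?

6

Fragment for `(p·r·q)*`:
Each of the 3 symbol leaves contributes a 2-state fragment.
  p·r·q = 4 states
  (p·r·q)* = 6 states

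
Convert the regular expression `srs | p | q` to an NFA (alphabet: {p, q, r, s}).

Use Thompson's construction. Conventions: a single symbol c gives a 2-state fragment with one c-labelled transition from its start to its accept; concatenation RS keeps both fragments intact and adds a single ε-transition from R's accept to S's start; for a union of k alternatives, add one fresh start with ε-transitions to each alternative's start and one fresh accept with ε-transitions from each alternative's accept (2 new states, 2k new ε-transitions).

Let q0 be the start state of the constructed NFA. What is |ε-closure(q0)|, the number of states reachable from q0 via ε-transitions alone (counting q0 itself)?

Compute the ε-closure size of each fragment's start state recursively; a symbol fragment's start has no outgoing ε-edge, so its closure is just itself (size 1).
  srs — same as the first factor's closure: |closure| = 1
  srs | p | q — new start ε-reaches every alternative's start; none of them accept ε, so the new accept is not reached: |closure| = 1 + 1 + 1 + 1 = 4

4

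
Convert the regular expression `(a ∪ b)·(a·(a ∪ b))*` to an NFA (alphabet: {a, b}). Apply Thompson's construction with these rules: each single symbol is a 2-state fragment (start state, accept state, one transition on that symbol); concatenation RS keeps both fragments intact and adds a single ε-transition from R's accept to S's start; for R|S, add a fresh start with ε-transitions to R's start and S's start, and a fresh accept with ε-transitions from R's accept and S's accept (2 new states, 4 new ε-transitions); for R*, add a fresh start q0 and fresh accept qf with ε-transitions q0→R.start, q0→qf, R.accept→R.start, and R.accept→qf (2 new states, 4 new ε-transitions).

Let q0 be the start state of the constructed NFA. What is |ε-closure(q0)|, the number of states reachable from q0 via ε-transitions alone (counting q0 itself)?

3

Work bottom-up. For each fragment F, track |ε-closure(F.start)| and whether F's accept lies in that closure (i.e. whether F accepts ε). A single-symbol fragment has closure size 1 and does not accept ε.
  a ∪ b : C = 1 + 1 + 1 = 3 (the new accept is not ε-reachable since no branch accepts ε)
  a ∪ b : new start ε-reaches every alternative's start; none of them accept ε, so the new accept is not reached: C = 1 + 1 + 1 = 3
  a·(a ∪ b) : same as the first factor's closure: C = 1
  (a·(a ∪ b))* : new start has ε-edges to the inner start and to the new accept, so C = 2 + 1 = 3
  (a ∪ b)·(a·(a ∪ b))* : same as the first factor's closure: C = 3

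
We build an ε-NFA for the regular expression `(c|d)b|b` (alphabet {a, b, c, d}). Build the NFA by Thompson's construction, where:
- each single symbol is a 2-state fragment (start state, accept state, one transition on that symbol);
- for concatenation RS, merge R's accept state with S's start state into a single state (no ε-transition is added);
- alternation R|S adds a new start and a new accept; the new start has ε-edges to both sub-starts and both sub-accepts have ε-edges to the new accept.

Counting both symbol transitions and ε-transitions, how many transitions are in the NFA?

12

Per subexpression:
Each of the 4 symbol leaves contributes 1 transition (1 symbol, 0 ε).
  c|d → 6 transitions (2 symbol, 4 ε)
  (c|d)b → 7 transitions (3 symbol, 4 ε)
  (c|d)b|b → 12 transitions (4 symbol, 8 ε)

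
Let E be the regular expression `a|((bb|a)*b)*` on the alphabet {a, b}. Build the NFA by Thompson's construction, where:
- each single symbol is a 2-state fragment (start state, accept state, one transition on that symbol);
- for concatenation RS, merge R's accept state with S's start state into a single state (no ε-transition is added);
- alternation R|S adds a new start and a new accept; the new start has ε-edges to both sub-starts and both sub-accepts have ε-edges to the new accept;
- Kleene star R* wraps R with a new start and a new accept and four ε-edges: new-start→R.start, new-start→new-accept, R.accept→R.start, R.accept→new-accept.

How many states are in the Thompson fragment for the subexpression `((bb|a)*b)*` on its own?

12

Fragment for `((bb|a)*b)*`:
Each of the 4 symbol leaves contributes a 2-state fragment.
  bb : 3 states
  bb|a : 7 states
  (bb|a)* : 9 states
  (bb|a)*b : 10 states
  ((bb|a)*b)* : 12 states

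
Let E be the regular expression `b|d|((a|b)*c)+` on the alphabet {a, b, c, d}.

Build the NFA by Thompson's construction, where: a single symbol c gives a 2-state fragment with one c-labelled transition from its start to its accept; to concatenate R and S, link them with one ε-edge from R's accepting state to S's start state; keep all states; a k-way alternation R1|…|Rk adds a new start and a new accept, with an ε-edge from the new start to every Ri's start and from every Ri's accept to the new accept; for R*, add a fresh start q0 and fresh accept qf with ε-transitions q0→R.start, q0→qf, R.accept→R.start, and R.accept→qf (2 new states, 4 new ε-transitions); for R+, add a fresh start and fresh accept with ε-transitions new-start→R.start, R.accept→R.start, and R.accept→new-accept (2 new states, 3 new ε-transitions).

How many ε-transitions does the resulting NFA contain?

18

Per subexpression:
Each of the 5 symbol leaves contributes 0 ε-transitions.
  a|b : 4 ε-transitions
  (a|b)* : 8 ε-transitions
  (a|b)*c : 9 ε-transitions
  ((a|b)*c)+ : 12 ε-transitions
  b|d|((a|b)*c)+ : 18 ε-transitions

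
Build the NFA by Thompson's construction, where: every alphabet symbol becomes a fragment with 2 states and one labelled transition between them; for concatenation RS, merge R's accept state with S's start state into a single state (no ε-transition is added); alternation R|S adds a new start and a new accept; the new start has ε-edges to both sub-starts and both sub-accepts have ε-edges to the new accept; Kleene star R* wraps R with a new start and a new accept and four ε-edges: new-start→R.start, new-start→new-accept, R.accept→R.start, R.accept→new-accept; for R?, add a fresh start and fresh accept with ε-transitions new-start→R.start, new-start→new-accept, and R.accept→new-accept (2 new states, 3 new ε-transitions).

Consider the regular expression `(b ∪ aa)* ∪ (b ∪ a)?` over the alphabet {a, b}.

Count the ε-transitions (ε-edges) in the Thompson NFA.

Per subexpression:
Each of the 5 symbol leaves contributes 0 ε-transitions.
  aa : 0 ε-transitions
  b ∪ aa : 4 ε-transitions
  (b ∪ aa)* : 8 ε-transitions
  b ∪ a : 4 ε-transitions
  (b ∪ a)? : 7 ε-transitions
  (b ∪ aa)* ∪ (b ∪ a)? : 19 ε-transitions

19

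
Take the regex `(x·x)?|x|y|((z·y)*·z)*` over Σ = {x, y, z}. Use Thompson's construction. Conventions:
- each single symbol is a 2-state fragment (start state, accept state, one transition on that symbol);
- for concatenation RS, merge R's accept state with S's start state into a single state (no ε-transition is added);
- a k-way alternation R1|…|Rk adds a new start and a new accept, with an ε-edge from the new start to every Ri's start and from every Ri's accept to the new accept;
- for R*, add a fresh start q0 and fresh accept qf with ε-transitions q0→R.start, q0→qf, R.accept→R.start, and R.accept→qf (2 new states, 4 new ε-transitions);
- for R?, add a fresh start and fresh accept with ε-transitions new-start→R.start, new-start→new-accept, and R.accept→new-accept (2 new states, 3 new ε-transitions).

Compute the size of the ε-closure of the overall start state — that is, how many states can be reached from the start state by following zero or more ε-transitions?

Compute the ε-closure size of each fragment's start state recursively; a symbol fragment's start has no outgoing ε-edge, so its closure is just itself (size 1).
  x·x → |closure| equals the left operand's closure size = 1 (its accept is not ε-reachable, so the closure stops there)
  (x·x)? → new start has ε-edges to the inner start and to the new accept, so |closure| = 2 + 1 = 3
  z·y → same as the first factor's closure: |closure| = 1
  (z·y)* → new start has ε-edges to the inner start and to the new accept, so |closure| = 2 + 1 = 3
  (z·y)*·z → the left operand accepts ε, so the closure extends into the next operand (the shared merged state is already counted); |closure| = 3 + (1−1) = 3
  ((z·y)*·z)* → the star's fresh start ε-reaches both the body's start and the fresh accept: |closure| = 2 + 3 = 5
  (x·x)?|x|y|((z·y)*·z)* → new start ε-reaches every alternative's start; at least one alternative accepts ε, so the union's new accept is reached too: |closure| = 1 + 3 + 1 + 1 + 5 + 1 = 12

12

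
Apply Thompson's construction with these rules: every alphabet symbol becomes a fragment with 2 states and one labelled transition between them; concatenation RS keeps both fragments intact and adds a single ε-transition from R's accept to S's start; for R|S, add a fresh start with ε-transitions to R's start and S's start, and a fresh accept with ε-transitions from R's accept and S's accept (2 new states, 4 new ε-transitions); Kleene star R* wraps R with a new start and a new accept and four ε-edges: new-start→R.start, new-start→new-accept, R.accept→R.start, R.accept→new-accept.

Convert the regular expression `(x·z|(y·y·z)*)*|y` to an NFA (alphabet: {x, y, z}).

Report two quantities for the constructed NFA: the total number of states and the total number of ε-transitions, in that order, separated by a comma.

20, 19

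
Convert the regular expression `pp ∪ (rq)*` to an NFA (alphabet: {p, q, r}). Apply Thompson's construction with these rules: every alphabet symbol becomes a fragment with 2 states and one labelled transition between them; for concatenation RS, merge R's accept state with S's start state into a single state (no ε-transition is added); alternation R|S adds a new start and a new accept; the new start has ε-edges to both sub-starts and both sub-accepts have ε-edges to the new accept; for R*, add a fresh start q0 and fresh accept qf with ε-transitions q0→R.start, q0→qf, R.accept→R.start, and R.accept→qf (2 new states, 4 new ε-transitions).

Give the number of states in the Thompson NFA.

10

Per subexpression:
Each of the 4 symbol leaves contributes a 2-state fragment.
  pp = 3 states
  rq = 3 states
  (rq)* = 5 states
  pp ∪ (rq)* = 10 states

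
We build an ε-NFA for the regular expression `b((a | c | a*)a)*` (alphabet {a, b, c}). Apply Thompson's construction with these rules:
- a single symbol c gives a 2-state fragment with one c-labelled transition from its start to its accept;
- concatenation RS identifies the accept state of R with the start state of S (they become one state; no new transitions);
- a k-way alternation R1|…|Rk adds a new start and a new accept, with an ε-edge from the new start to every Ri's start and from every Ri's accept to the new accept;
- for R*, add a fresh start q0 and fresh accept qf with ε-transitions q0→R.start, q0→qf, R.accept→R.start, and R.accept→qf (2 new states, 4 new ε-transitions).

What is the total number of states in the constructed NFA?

Recursing over subexpressions:
Each of the 5 symbol leaves contributes a 2-state fragment.
  a* — 4 states
  a | c | a* — 10 states
  (a | c | a*)a — 11 states
  ((a | c | a*)a)* — 13 states
  b((a | c | a*)a)* — 14 states

14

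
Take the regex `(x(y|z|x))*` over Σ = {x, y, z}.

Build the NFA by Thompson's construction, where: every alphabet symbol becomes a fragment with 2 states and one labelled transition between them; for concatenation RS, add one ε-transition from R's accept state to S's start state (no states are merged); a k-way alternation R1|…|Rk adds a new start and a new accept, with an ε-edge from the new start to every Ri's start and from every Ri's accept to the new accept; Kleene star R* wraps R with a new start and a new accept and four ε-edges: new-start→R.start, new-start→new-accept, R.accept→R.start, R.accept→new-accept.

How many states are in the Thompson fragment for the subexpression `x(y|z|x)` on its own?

10

Fragment for `x(y|z|x)`:
Each of the 4 symbol leaves contributes a 2-state fragment.
  y|z|x = 8 states
  x(y|z|x) = 10 states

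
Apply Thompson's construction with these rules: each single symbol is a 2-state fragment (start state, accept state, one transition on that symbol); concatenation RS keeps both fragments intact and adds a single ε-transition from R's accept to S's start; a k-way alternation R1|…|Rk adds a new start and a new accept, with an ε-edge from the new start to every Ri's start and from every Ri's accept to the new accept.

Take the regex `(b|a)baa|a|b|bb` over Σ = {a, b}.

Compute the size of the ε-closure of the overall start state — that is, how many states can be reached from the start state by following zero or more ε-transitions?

7

Let C(F) = |ε-closure(F.start)| within fragment F, and note whether F accepts ε. Symbol fragments have C = 1 and do not accept ε. Then:
  b|a : new start ε-reaches every alternative's start; none of them accept ε, so the new accept is not reached: |closure| = 1 + 1 + 1 = 3
  (b|a)baa : |closure| equals the left operand's closure size = 3 (its accept is not ε-reachable, so the closure stops there)
  bb : |closure| equals the left operand's closure size = 1 (its accept is not ε-reachable, so the closure stops there)
  (b|a)baa|a|b|bb : new start ε-reaches every alternative's start; none of them accept ε, so the new accept is not reached: |closure| = 1 + 3 + 1 + 1 + 1 = 7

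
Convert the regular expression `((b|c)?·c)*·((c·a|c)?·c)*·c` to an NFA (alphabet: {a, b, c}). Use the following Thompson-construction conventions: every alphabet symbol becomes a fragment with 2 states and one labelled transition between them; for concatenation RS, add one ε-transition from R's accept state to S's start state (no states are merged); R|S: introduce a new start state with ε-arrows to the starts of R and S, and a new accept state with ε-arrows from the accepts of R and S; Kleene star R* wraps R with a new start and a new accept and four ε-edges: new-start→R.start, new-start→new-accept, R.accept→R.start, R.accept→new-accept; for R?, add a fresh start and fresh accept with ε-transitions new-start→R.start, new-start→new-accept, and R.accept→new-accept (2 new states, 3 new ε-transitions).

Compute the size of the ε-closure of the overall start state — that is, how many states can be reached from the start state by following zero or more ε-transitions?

Work bottom-up. For each fragment F, track |ε-closure(F.start)| and whether F's accept lies in that closure (i.e. whether F accepts ε). A single-symbol fragment has closure size 1 and does not accept ε.
  b|c : new start ε-reaches every alternative's start; none of them accept ε, so the new accept is not reached: |ε-closure| = 1 + 1 + 1 = 3
  (b|c)? : |ε-closure| = 1 (new start) + 3 (body) + 1 (new accept, via ε) = 5
  (b|c)?·c : the left operand accepts ε, so the closure extends into the next operand (via the concat ε-link); |ε-closure| = 5 + 1 = 6
  ((b|c)?·c)* : the star's fresh start ε-reaches both the body's start and the fresh accept: |ε-closure| = 2 + 6 = 8
  c·a : |ε-closure| equals the left operand's closure size = 1 (its accept is not ε-reachable, so the closure stops there)
  c·a|c : |ε-closure| = 1 + 1 + 1 = 3 (the new accept is not ε-reachable since no branch accepts ε)
  (c·a|c)? : |ε-closure| = 1 (new start) + 3 (body) + 1 (new accept, via ε) = 5
  (c·a|c)?·c : the left operand accepts ε, so the closure extends into the next operand (via the concat ε-link); |ε-closure| = 5 + 1 = 6
  ((c·a|c)?·c)* : new start has ε-edges to the inner start and to the new accept, so |ε-closure| = 2 + 6 = 8
  ((b|c)?·c)*·((c·a|c)?·c)*·c : the left operand accepts ε, so the closure extends into the next operand (via the concat ε-link); |ε-closure| = 8 + 8 + 1 = 17

17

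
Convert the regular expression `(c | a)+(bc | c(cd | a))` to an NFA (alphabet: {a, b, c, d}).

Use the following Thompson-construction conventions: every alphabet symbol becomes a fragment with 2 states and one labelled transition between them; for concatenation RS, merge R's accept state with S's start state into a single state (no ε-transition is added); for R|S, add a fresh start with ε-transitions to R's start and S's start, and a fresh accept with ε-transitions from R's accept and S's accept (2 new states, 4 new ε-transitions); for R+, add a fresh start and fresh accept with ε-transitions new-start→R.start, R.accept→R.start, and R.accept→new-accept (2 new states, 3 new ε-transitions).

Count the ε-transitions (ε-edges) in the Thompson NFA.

15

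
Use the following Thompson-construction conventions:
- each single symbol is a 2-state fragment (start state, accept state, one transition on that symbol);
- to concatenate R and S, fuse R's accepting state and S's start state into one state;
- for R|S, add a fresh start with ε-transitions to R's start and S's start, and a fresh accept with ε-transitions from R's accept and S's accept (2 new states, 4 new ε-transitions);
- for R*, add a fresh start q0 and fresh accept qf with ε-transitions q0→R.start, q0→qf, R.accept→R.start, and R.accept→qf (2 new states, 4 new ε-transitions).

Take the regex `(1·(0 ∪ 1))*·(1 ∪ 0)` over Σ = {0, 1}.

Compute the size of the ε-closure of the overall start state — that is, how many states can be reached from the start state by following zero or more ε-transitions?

5

Let C(F) = |ε-closure(F.start)| within fragment F, and note whether F accepts ε. Symbol fragments have C = 1 and do not accept ε. Then:
  0 ∪ 1 : |closure| = 1 + 1 + 1 = 3 (the new accept is not ε-reachable since no branch accepts ε)
  1·(0 ∪ 1) : |closure| equals the left operand's closure size = 1 (its accept is not ε-reachable, so the closure stops there)
  (1·(0 ∪ 1))* : new start has ε-edges to the inner start and to the new accept, so |closure| = 2 + 1 = 3
  1 ∪ 0 : |closure| = 1 + 1 + 1 = 3 (the new accept is not ε-reachable since no branch accepts ε)
  (1·(0 ∪ 1))*·(1 ∪ 0) : |closure| = 3 + (3−1) = 5 (closure spills across the concat boundary because the left factor accepts ε)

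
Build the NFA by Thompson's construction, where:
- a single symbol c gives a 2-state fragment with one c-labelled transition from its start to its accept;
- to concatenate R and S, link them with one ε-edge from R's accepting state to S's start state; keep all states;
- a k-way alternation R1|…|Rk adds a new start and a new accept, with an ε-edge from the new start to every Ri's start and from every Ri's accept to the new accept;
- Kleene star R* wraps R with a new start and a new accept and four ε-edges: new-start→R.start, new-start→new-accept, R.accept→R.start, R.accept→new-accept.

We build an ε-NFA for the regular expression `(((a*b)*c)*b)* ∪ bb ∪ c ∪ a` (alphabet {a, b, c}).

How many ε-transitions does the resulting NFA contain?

Building bottom-up:
Each of the 8 symbol leaves contributes 0 ε-transitions.
  a* : 4 ε-transitions
  a*b : 5 ε-transitions
  (a*b)* : 9 ε-transitions
  (a*b)*c : 10 ε-transitions
  ((a*b)*c)* : 14 ε-transitions
  ((a*b)*c)*b : 15 ε-transitions
  (((a*b)*c)*b)* : 19 ε-transitions
  bb : 1 ε-transition
  (((a*b)*c)*b)* ∪ bb ∪ c ∪ a : 28 ε-transitions

28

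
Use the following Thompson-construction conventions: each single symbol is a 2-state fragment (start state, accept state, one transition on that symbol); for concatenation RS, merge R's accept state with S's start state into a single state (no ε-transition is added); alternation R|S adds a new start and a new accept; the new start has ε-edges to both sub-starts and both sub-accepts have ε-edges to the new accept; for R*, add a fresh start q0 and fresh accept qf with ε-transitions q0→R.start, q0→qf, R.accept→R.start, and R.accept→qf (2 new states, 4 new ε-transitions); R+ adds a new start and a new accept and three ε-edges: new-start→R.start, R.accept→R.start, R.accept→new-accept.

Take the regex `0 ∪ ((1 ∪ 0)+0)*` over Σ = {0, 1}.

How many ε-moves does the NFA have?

By structural recursion:
Each of the 4 symbol leaves contributes 0 ε-transitions.
  1 ∪ 0 → 4 ε-transitions
  (1 ∪ 0)+ → 7 ε-transitions
  (1 ∪ 0)+0 → 7 ε-transitions
  ((1 ∪ 0)+0)* → 11 ε-transitions
  0 ∪ ((1 ∪ 0)+0)* → 15 ε-transitions

15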